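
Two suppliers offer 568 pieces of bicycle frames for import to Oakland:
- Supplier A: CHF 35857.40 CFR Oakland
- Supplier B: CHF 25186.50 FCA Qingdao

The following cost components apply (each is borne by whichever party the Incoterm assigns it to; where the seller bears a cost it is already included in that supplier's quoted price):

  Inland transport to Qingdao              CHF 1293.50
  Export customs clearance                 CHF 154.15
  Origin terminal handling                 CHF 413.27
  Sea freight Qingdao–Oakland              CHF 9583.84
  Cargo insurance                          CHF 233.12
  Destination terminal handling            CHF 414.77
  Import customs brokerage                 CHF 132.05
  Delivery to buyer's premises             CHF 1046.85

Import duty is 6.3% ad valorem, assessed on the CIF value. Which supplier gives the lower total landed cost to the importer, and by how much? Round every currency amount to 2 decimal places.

Supplier A (CFR):
CIF value = CFR price + insurance = 35857.40 + 233.12 = 36090.52
Import duty = 36090.52 × 6.3% = 2273.70
Buyer bears (A): 233.12 + 414.77 + 132.05 + 1046.85 = 1826.79
Landed cost (A) = invoice 35857.40 + 1826.79 + duty 2273.70 = 39957.89
Supplier B (FCA):
CIF value = FCA price + origin terminal + freight + insurance = 25186.50 + 413.27 + 9583.84 + 233.12 = 35416.73
Import duty = 35416.73 × 6.3% = 2231.25
Buyer bears (B): 413.27 + 9583.84 + 233.12 + 414.77 + 132.05 + 1046.85 = 11823.90
Landed cost (B) = invoice 25186.50 + 11823.90 + duty 2231.25 = 39241.65
Difference = |39957.89 − 39241.65| = 716.24

Supplier B is cheaper by CHF 716.24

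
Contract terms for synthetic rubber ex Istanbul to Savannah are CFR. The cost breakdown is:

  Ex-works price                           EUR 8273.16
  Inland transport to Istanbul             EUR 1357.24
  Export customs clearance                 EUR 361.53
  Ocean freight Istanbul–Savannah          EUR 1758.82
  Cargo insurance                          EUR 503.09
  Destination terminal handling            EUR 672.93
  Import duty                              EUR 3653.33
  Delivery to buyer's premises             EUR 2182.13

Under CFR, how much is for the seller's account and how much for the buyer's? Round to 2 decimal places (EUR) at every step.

Seller: EUR 11750.75; buyer: EUR 7011.48

CFR: the seller pays costs through ocean freight to the destination port, but not insurance.
Seller's account: goods 8273.16 + inland to port 1357.24 + export clearance 361.53 + freight 1758.82 = 11750.75
Buyer's account: insurance 503.09 + destination terminal 672.93 + duty 3653.33 + delivery 2182.13 = 7011.48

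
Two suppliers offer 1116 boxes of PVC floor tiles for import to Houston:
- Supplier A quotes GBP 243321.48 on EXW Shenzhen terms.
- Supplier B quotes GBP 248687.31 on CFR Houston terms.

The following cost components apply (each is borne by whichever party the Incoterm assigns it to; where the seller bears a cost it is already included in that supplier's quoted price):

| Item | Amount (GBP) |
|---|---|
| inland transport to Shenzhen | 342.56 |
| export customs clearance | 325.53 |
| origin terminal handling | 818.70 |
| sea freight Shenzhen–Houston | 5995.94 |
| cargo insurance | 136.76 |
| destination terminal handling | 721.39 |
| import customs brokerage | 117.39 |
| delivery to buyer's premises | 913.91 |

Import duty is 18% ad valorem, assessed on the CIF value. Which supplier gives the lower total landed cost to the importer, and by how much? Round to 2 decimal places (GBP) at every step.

Supplier B is cheaper by GBP 2497.94

Supplier A (EXW):
CIF value = EXW price + inland to port + export clearance + origin terminal + freight + insurance = 243321.48 + 342.56 + 325.53 + 818.70 + 5995.94 + 136.76 = 250940.97
Import duty = 250940.97 × 18% = 45169.37
Buyer bears (A): 342.56 + 325.53 + 818.70 + 5995.94 + 136.76 + 721.39 + 117.39 + 913.91 = 9372.18
Landed cost (A) = invoice 243321.48 + 9372.18 + duty 45169.37 = 297863.03
Supplier B (CFR):
CIF value = CFR price + insurance = 248687.31 + 136.76 = 248824.07
Import duty = 248824.07 × 18% = 44788.33
Buyer bears (B): 136.76 + 721.39 + 117.39 + 913.91 = 1889.45
Landed cost (B) = invoice 248687.31 + 1889.45 + duty 44788.33 = 295365.09
Difference = |297863.03 − 295365.09| = 2497.94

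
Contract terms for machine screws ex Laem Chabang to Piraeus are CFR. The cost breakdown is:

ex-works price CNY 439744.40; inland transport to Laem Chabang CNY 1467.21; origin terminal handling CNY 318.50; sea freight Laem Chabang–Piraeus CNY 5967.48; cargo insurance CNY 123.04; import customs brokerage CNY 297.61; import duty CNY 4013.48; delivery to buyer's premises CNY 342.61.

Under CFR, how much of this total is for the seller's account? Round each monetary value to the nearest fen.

Seller's account: CNY 447497.59

CFR: the seller pays costs through ocean freight to the destination port, but not insurance.
Seller's account: goods 439744.40 + inland to port 1467.21 + origin terminal 318.50 + freight 5967.48 = 447497.59
Buyer's account: insurance 123.04 + brokerage 297.61 + duty 4013.48 + delivery 342.61 = 4776.74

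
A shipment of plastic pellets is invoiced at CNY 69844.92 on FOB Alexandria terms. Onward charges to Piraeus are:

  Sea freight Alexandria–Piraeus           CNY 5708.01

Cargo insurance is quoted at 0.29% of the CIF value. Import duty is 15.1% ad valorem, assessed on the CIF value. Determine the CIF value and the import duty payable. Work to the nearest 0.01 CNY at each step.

Let C be the CIF value. C = FOB price + freight + 0.29% × C
C − 0.29% × C = 69844.92 + 5708.01
0.9971 × C = 75552.93
C = 75552.93 / 0.9971 = 75772.67
Insurance premium = 0.29% × 75772.67 = 219.74
Import duty = 75772.67 × 15.1% = 11441.67

CIF value: CNY 75772.67; import duty: CNY 11441.67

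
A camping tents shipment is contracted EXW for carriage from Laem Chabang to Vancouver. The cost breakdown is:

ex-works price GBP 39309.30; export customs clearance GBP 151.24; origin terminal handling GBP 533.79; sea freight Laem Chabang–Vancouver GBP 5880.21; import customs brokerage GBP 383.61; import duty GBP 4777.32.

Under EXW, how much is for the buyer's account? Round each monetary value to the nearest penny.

Buyer's account: GBP 11726.17

EXW: the seller makes goods available at their premises; the buyer bears all onward costs.
Seller's account: goods 39309.30 = 39309.30
Buyer's account: export clearance 151.24 + origin terminal 533.79 + freight 5880.21 + brokerage 383.61 + duty 4777.32 = 11726.17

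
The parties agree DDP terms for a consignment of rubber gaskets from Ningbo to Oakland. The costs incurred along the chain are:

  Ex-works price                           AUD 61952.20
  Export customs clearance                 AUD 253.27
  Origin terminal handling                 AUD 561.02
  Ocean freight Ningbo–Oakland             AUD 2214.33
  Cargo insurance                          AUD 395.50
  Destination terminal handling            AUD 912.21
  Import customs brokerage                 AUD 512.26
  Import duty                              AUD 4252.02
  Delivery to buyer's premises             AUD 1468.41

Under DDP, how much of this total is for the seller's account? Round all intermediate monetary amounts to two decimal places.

DDP: the seller bears all costs including import duty.
Seller's account: goods 61952.20 + export clearance 253.27 + origin terminal 561.02 + freight 2214.33 + insurance 395.50 + destination terminal 912.21 + brokerage 512.26 + duty 4252.02 + delivery 1468.41 = 72521.22
Buyer's account: 0.00

Seller's account: AUD 72521.22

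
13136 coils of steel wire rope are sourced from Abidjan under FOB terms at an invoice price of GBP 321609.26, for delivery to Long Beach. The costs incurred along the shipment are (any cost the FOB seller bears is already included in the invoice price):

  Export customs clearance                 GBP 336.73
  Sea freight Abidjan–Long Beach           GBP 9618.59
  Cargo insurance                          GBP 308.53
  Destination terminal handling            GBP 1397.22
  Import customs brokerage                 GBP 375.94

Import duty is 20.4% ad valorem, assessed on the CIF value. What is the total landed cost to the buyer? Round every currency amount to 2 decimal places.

Total landed cost: GBP 400942.96

FOB: the seller bears costs until goods are on board at the origin port; the buyer bears freight, insurance and all costs thereafter.
Already in the invoice (seller's account under FOB): export clearance — exclude.
CIF value = FOB price + freight + insurance = 321609.26 + 9618.59 + 308.53 = 331536.38
Import duty = 331536.38 × 20.4% = 67633.42
Buyer bears: freight 9618.59 + insurance 308.53 + destination terminal 1397.22 + brokerage 375.94 + duty 67633.42 = 79333.70
Landed cost = invoice 321609.26 + 79333.70 = 400942.96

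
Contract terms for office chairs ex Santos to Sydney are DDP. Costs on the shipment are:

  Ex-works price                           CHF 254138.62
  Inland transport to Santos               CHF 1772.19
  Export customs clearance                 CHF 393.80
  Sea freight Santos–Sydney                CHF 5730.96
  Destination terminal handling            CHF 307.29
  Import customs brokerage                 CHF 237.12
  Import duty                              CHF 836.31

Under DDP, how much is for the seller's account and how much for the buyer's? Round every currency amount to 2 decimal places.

Seller: CHF 263416.29; buyer: CHF 0.00

DDP: the seller bears all costs including import duty.
Seller's account: goods 254138.62 + inland to port 1772.19 + export clearance 393.80 + freight 5730.96 + destination terminal 307.29 + brokerage 237.12 + duty 836.31 = 263416.29
Buyer's account: 0.00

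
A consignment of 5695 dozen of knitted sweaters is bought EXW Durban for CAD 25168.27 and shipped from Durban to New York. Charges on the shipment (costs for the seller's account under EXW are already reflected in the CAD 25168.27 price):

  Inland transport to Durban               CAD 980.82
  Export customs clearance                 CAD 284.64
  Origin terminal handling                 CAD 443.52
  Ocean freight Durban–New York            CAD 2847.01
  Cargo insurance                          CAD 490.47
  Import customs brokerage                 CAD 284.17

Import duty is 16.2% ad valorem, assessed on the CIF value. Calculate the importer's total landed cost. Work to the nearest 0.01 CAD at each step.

Total landed cost: CAD 35393.69

EXW: the seller makes goods available at their premises; the buyer bears all onward costs.
CIF value = EXW price + inland to port + export clearance + origin terminal + freight + insurance = 25168.27 + 980.82 + 284.64 + 443.52 + 2847.01 + 490.47 = 30214.73
Import duty = 30214.73 × 16.2% = 4894.79
Buyer bears: inland to port 980.82 + export clearance 284.64 + origin terminal 443.52 + freight 2847.01 + insurance 490.47 + brokerage 284.17 + duty 4894.79 = 10225.42
Landed cost = invoice 25168.27 + 10225.42 = 35393.69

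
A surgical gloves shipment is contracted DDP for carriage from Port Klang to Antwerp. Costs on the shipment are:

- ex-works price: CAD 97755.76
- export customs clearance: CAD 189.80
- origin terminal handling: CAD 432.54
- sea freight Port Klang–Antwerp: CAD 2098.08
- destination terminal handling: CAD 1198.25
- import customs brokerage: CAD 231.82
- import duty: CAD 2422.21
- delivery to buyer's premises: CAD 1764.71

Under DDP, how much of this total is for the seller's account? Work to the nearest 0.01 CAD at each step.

Seller's account: CAD 106093.17

DDP: the seller bears all costs including import duty.
Seller's account: goods 97755.76 + export clearance 189.80 + origin terminal 432.54 + freight 2098.08 + destination terminal 1198.25 + brokerage 231.82 + duty 2422.21 + delivery 1764.71 = 106093.17
Buyer's account: 0.00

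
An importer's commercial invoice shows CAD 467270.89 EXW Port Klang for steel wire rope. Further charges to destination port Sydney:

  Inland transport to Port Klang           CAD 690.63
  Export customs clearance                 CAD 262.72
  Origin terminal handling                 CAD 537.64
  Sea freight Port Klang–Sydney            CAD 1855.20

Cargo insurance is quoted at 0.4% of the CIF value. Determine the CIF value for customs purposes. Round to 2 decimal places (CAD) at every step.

Let C be the CIF value. C = EXW price + pre-shipment costs + freight + 0.4% × C
C − 0.4% × C = 467270.89 + 690.63 + 262.72 + 537.64 + 1855.20
0.996 × C = 470617.08
C = 470617.08 / 0.996 = 472507.11
Insurance premium = 0.4% × 472507.11 = 1890.03

CIF value: CAD 472507.11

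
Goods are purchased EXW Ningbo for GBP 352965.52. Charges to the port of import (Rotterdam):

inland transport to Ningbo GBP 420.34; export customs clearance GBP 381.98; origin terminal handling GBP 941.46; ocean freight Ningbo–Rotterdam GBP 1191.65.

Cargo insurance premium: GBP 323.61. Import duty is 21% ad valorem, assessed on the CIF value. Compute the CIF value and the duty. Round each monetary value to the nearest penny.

CIF value: GBP 356224.56; import duty: GBP 74807.16

CIF = EXW price + pre-shipment costs + freight + insurance
CIF = 352965.52 + 420.34 + 381.98 + 941.46 + 1191.65 + 323.61 = 356224.56
Import duty = 356224.56 × 21% = 74807.16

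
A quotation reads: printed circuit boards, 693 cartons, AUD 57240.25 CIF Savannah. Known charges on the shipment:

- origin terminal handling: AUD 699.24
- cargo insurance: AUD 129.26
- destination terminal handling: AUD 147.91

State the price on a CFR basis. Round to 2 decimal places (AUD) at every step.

CFR price: AUD 57110.99

Not relevant to the conversion: origin terminal — on the seller under both CIF and CFR; already in the CIF price and stays in the CFR price. destination terminal — on the buyer under both terms; not part of either seller's price.
From CIF to CFR, the seller no longer bears: insurance.
CFR price = 57240.25 − 129.26 = 57110.99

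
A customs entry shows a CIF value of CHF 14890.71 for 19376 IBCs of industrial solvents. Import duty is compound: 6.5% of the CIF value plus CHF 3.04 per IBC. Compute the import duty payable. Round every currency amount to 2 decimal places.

Import duty: CHF 59870.94

Ad valorem component: 14890.71 × 6.5% = 967.90
Specific component: 19376 × 3.04 = 58903.04
Import duty = 967.90 + 58903.04 = 59870.94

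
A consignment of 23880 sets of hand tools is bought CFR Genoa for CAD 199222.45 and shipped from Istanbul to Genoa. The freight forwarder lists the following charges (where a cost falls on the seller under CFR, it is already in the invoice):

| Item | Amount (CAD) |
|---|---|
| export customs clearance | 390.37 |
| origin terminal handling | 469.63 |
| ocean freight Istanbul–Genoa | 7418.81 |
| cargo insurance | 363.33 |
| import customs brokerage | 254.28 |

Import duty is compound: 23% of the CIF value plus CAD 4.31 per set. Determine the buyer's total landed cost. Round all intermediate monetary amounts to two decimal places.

Total landed cost: CAD 348667.59

CFR: the seller pays costs through ocean freight to the destination port, but not insurance.
Already in the invoice (seller's account under CFR): export clearance, origin terminal, freight — exclude.
CIF value = CFR price + insurance = 199222.45 + 363.33 = 199585.78
Ad valorem component: 199585.78 × 23% = 45904.73
Specific component: 23880 × 4.31 = 102922.80
Import duty = 45904.73 + 102922.80 = 148827.53
Buyer bears: insurance 363.33 + brokerage 254.28 + duty 148827.53 = 149445.14
Landed cost = invoice 199222.45 + 149445.14 = 348667.59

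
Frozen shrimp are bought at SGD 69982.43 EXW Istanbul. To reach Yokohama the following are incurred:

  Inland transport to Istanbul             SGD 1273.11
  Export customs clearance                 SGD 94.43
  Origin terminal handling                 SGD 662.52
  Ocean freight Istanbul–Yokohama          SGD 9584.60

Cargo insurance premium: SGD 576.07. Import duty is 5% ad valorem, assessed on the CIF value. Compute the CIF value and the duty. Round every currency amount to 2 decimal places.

CIF = EXW price + pre-shipment costs + freight + insurance
CIF = 69982.43 + 1273.11 + 94.43 + 662.52 + 9584.60 + 576.07 = 82173.16
Import duty = 82173.16 × 5% = 4108.66

CIF value: SGD 82173.16; import duty: SGD 4108.66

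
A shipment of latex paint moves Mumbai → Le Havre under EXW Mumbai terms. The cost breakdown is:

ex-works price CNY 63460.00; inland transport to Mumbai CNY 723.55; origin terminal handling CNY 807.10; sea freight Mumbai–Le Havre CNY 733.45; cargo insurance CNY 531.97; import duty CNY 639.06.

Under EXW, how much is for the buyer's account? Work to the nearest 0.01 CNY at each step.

EXW: the seller makes goods available at their premises; the buyer bears all onward costs.
Seller's account: goods 63460.00 = 63460.00
Buyer's account: inland to port 723.55 + origin terminal 807.10 + freight 733.45 + insurance 531.97 + duty 639.06 = 3435.13

Buyer's account: CNY 3435.13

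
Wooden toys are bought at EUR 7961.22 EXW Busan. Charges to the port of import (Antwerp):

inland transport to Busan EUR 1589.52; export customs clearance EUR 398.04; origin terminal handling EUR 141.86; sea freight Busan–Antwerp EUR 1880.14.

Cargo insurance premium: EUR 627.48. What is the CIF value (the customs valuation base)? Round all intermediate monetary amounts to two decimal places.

CIF value: EUR 12598.26

CIF = EXW price + pre-shipment costs + freight + insurance
CIF = 7961.22 + 1589.52 + 398.04 + 141.86 + 1880.14 + 627.48 = 12598.26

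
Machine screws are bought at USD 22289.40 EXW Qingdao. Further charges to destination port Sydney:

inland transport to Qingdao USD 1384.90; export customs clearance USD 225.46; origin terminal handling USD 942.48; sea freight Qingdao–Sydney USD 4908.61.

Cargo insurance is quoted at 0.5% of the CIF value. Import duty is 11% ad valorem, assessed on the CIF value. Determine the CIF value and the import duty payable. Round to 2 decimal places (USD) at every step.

Let C be the CIF value. C = EXW price + pre-shipment costs + freight + 0.5% × C
C − 0.5% × C = 22289.40 + 1384.90 + 225.46 + 942.48 + 4908.61
0.995 × C = 29750.85
C = 29750.85 / 0.995 = 29900.35
Insurance premium = 0.5% × 29900.35 = 149.50
Import duty = 29900.35 × 11% = 3289.04

CIF value: USD 29900.35; import duty: USD 3289.04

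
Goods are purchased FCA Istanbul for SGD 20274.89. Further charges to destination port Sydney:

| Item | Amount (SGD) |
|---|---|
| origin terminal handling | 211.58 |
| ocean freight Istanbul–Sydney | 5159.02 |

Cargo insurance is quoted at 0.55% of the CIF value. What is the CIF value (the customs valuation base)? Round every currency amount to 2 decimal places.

Let C be the CIF value. C = FCA price + pre-shipment costs + freight + 0.55% × C
C − 0.55% × C = 20274.89 + 211.58 + 5159.02
0.9945 × C = 25645.49
C = 25645.49 / 0.9945 = 25787.32
Insurance premium = 0.55% × 25787.32 = 141.83

CIF value: SGD 25787.32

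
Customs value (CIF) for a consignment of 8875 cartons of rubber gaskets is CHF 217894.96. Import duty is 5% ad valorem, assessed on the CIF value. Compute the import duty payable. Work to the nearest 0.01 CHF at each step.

Import duty = 217894.96 × 5% = 10894.75

Import duty: CHF 10894.75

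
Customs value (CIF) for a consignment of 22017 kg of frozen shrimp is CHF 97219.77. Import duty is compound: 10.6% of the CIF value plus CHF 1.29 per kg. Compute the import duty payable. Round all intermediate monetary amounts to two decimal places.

Ad valorem component: 97219.77 × 10.6% = 10305.30
Specific component: 22017 × 1.29 = 28401.93
Import duty = 10305.30 + 28401.93 = 38707.23

Import duty: CHF 38707.23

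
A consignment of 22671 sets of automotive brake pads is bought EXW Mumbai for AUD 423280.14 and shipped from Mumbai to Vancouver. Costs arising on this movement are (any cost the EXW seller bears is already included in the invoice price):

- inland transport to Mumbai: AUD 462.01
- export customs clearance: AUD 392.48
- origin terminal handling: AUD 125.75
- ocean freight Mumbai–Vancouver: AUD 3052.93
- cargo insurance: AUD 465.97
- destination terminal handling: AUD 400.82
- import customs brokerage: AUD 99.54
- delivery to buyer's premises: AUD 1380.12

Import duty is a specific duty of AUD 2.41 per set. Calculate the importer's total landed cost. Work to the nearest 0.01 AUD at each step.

EXW: the seller makes goods available at their premises; the buyer bears all onward costs.
CIF value = EXW price + inland to port + export clearance + origin terminal + freight + insurance = 423280.14 + 462.01 + 392.48 + 125.75 + 3052.93 + 465.97 = 427779.28
Import duty = 22671 × 2.41 = 54637.11
Buyer bears: inland to port 462.01 + export clearance 392.48 + origin terminal 125.75 + freight 3052.93 + insurance 465.97 + destination terminal 400.82 + brokerage 99.54 + delivery 1380.12 + duty 54637.11 = 61016.73
Landed cost = invoice 423280.14 + 61016.73 = 484296.87

Total landed cost: AUD 484296.87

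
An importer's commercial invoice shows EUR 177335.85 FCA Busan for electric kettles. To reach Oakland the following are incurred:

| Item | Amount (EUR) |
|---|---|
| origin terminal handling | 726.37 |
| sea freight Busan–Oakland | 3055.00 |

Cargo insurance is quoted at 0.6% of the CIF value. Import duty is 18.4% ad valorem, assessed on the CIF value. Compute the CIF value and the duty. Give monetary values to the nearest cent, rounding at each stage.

CIF value: EUR 182210.48; import duty: EUR 33526.73

Let C be the CIF value. C = FCA price + pre-shipment costs + freight + 0.6% × C
C − 0.6% × C = 177335.85 + 726.37 + 3055.00
0.994 × C = 181117.22
C = 181117.22 / 0.994 = 182210.48
Insurance premium = 0.6% × 182210.48 = 1093.26
Import duty = 182210.48 × 18.4% = 33526.73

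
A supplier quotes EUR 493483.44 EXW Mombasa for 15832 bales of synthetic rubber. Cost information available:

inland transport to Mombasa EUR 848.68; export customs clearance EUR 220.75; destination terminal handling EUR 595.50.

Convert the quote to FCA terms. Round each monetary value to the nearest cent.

FCA price: EUR 494552.87

Not relevant to the conversion: destination terminal — on the buyer under both terms; not part of either seller's price.
From EXW to FCA, the seller additionally bears: inland to port, export clearance.
FCA price = 493483.44 + 848.68 + 220.75 = 494552.87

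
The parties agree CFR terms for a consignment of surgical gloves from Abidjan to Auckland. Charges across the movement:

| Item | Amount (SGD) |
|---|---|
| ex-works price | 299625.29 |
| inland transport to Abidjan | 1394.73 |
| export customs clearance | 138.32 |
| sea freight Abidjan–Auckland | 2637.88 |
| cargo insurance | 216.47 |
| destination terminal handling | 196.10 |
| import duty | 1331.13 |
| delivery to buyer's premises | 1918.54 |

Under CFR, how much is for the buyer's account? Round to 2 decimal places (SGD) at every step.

Buyer's account: SGD 3662.24

CFR: the seller pays costs through ocean freight to the destination port, but not insurance.
Seller's account: goods 299625.29 + inland to port 1394.73 + export clearance 138.32 + freight 2637.88 = 303796.22
Buyer's account: insurance 216.47 + destination terminal 196.10 + duty 1331.13 + delivery 1918.54 = 3662.24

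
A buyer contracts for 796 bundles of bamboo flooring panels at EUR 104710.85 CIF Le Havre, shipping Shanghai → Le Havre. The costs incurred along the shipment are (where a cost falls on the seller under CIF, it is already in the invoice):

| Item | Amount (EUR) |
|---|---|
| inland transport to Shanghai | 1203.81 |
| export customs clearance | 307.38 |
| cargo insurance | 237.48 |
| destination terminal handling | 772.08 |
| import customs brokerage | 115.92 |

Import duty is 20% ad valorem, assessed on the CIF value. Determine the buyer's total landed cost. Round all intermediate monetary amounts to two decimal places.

CIF: the seller pays costs through ocean freight and marine insurance to the destination port.
Already in the invoice (seller's account under CIF): inland to port, export clearance, insurance — exclude.
The CIF price already equals the CIF value: 104710.85
Import duty = 104710.85 × 20% = 20942.17
Buyer bears: destination terminal 772.08 + brokerage 115.92 + duty 20942.17 = 21830.17
Landed cost = invoice 104710.85 + 21830.17 = 126541.02

Total landed cost: EUR 126541.02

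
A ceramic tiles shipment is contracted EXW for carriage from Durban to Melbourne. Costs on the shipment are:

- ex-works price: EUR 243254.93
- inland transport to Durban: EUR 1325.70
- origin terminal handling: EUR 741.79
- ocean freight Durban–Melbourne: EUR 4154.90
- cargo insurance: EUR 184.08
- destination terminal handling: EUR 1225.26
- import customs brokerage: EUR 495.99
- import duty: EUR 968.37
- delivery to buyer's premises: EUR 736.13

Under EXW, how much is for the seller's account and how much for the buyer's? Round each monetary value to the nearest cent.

EXW: the seller makes goods available at their premises; the buyer bears all onward costs.
Seller's account: goods 243254.93 = 243254.93
Buyer's account: inland to port 1325.70 + origin terminal 741.79 + freight 4154.90 + insurance 184.08 + destination terminal 1225.26 + brokerage 495.99 + duty 968.37 + delivery 736.13 = 9832.22

Seller: EUR 243254.93; buyer: EUR 9832.22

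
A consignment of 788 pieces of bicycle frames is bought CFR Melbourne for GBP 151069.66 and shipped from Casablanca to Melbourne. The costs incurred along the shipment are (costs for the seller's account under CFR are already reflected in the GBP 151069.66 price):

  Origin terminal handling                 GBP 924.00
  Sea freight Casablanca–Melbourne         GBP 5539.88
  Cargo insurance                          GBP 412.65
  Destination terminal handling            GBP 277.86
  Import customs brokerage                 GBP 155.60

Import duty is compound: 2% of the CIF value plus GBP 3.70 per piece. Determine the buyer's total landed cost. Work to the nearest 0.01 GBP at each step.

CFR: the seller pays costs through ocean freight to the destination port, but not insurance.
Already in the invoice (seller's account under CFR): origin terminal, freight — exclude.
CIF value = CFR price + insurance = 151069.66 + 412.65 = 151482.31
Ad valorem component: 151482.31 × 2% = 3029.65
Specific component: 788 × 3.70 = 2915.60
Import duty = 3029.65 + 2915.60 = 5945.25
Buyer bears: insurance 412.65 + destination terminal 277.86 + brokerage 155.60 + duty 5945.25 = 6791.36
Landed cost = invoice 151069.66 + 6791.36 = 157861.02

Total landed cost: GBP 157861.02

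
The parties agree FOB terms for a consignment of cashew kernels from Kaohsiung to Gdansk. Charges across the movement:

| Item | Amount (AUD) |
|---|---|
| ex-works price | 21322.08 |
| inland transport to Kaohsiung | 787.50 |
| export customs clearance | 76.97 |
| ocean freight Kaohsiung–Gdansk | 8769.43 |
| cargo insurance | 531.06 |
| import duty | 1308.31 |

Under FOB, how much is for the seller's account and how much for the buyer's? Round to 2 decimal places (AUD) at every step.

Seller: AUD 22186.55; buyer: AUD 10608.80

FOB: the seller bears costs until goods are on board at the origin port; the buyer bears freight, insurance and all costs thereafter.
Seller's account: goods 21322.08 + inland to port 787.50 + export clearance 76.97 = 22186.55
Buyer's account: freight 8769.43 + insurance 531.06 + duty 1308.31 = 10608.80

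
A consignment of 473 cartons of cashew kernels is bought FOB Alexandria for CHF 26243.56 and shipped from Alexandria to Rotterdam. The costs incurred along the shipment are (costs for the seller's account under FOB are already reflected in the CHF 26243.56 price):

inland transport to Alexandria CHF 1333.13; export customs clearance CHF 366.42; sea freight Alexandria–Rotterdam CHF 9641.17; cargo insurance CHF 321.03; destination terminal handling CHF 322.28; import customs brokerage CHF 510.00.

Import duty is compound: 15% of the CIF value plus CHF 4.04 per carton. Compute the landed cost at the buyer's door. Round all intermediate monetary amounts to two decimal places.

FOB: the seller bears costs until goods are on board at the origin port; the buyer bears freight, insurance and all costs thereafter.
Already in the invoice (seller's account under FOB): inland to port, export clearance — exclude.
CIF value = FOB price + freight + insurance = 26243.56 + 9641.17 + 321.03 = 36205.76
Ad valorem component: 36205.76 × 15% = 5430.86
Specific component: 473 × 4.04 = 1910.92
Import duty = 5430.86 + 1910.92 = 7341.78
Buyer bears: freight 9641.17 + insurance 321.03 + destination terminal 322.28 + brokerage 510.00 + duty 7341.78 = 18136.26
Landed cost = invoice 26243.56 + 18136.26 = 44379.82

Total landed cost: CHF 44379.82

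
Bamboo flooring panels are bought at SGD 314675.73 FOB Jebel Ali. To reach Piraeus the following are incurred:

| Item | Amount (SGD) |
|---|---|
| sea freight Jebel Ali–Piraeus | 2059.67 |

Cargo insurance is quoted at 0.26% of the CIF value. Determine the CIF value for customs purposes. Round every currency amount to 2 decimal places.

CIF value: SGD 317561.06

Let C be the CIF value. C = FOB price + freight + 0.26% × C
C − 0.26% × C = 314675.73 + 2059.67
0.9974 × C = 316735.40
C = 316735.40 / 0.9974 = 317561.06
Insurance premium = 0.26% × 317561.06 = 825.66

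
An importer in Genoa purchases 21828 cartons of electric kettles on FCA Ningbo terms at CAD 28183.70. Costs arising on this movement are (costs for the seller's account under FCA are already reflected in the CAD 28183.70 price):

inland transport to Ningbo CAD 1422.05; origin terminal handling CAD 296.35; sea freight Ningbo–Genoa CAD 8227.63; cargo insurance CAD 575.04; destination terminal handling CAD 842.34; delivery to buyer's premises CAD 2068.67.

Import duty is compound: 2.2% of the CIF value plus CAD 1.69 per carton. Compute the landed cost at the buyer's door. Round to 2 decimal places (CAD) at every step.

Total landed cost: CAD 77903.27

FCA: the seller delivers export-cleared goods to the carrier; the buyer bears costs from that point.
Already in the invoice (seller's account under FCA): inland to port — exclude.
CIF value = FCA price + origin terminal + freight + insurance = 28183.70 + 296.35 + 8227.63 + 575.04 = 37282.72
Ad valorem component: 37282.72 × 2.2% = 820.22
Specific component: 21828 × 1.69 = 36889.32
Import duty = 820.22 + 36889.32 = 37709.54
Buyer bears: origin terminal 296.35 + freight 8227.63 + insurance 575.04 + destination terminal 842.34 + delivery 2068.67 + duty 37709.54 = 49719.57
Landed cost = invoice 28183.70 + 49719.57 = 77903.27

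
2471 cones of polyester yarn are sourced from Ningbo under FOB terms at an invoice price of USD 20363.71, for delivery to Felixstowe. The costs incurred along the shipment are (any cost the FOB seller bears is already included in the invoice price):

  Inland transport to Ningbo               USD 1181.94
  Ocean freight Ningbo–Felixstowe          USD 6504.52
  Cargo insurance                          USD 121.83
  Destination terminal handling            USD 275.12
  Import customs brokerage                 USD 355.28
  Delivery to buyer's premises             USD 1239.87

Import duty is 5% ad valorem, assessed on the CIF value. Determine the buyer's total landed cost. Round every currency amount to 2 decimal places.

FOB: the seller bears costs until goods are on board at the origin port; the buyer bears freight, insurance and all costs thereafter.
Already in the invoice (seller's account under FOB): inland to port — exclude.
CIF value = FOB price + freight + insurance = 20363.71 + 6504.52 + 121.83 = 26990.06
Import duty = 26990.06 × 5% = 1349.50
Buyer bears: freight 6504.52 + insurance 121.83 + destination terminal 275.12 + brokerage 355.28 + delivery 1239.87 + duty 1349.50 = 9846.12
Landed cost = invoice 20363.71 + 9846.12 = 30209.83

Total landed cost: USD 30209.83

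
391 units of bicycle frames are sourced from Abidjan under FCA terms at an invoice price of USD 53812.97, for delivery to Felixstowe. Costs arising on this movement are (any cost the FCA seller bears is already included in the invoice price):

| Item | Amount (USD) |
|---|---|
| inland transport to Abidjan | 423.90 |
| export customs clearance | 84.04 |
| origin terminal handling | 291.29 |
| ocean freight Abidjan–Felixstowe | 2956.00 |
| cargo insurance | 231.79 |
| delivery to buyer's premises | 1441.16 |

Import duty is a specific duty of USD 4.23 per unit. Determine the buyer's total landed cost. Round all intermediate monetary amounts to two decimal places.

Total landed cost: USD 60387.14

FCA: the seller delivers export-cleared goods to the carrier; the buyer bears costs from that point.
Already in the invoice (seller's account under FCA): inland to port, export clearance — exclude.
CIF value = FCA price + origin terminal + freight + insurance = 53812.97 + 291.29 + 2956.00 + 231.79 = 57292.05
Import duty = 391 × 4.23 = 1653.93
Buyer bears: origin terminal 291.29 + freight 2956.00 + insurance 231.79 + delivery 1441.16 + duty 1653.93 = 6574.17
Landed cost = invoice 53812.97 + 6574.17 = 60387.14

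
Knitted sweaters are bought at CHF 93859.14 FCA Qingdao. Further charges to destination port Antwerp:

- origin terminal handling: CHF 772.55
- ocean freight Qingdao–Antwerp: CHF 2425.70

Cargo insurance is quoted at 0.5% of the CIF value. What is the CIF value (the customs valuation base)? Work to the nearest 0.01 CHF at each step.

Let C be the CIF value. C = FCA price + pre-shipment costs + freight + 0.5% × C
C − 0.5% × C = 93859.14 + 772.55 + 2425.70
0.995 × C = 97057.39
C = 97057.39 / 0.995 = 97545.12
Insurance premium = 0.5% × 97545.12 = 487.73

CIF value: CHF 97545.12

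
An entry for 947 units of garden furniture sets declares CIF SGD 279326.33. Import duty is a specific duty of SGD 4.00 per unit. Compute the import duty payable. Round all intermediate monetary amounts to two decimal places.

Import duty: SGD 3788.00

Import duty = 947 × 4.00 = 3788.00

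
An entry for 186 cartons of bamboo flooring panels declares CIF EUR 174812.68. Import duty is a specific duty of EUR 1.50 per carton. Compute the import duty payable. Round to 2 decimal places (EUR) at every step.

Import duty = 186 × 1.50 = 279.00

Import duty: EUR 279.00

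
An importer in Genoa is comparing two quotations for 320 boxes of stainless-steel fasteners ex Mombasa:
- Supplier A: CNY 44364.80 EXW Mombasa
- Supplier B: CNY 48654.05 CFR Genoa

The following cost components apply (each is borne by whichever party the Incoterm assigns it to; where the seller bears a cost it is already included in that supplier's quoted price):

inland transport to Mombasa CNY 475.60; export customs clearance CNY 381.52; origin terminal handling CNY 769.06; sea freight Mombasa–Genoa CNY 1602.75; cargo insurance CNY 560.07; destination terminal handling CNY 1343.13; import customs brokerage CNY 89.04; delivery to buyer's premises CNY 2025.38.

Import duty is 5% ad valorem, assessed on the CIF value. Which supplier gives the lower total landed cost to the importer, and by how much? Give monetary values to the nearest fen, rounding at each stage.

Supplier A is cheaper by CNY 1113.34

Supplier A (EXW):
CIF value = EXW price + inland to port + export clearance + origin terminal + freight + insurance = 44364.80 + 475.60 + 381.52 + 769.06 + 1602.75 + 560.07 = 48153.80
Import duty = 48153.80 × 5% = 2407.69
Buyer bears (A): 475.60 + 381.52 + 769.06 + 1602.75 + 560.07 + 1343.13 + 89.04 + 2025.38 = 7246.55
Landed cost (A) = invoice 44364.80 + 7246.55 + duty 2407.69 = 54019.04
Supplier B (CFR):
CIF value = CFR price + insurance = 48654.05 + 560.07 = 49214.12
Import duty = 49214.12 × 5% = 2460.71
Buyer bears (B): 560.07 + 1343.13 + 89.04 + 2025.38 = 4017.62
Landed cost (B) = invoice 48654.05 + 4017.62 + duty 2460.71 = 55132.38
Difference = |54019.04 − 55132.38| = 1113.34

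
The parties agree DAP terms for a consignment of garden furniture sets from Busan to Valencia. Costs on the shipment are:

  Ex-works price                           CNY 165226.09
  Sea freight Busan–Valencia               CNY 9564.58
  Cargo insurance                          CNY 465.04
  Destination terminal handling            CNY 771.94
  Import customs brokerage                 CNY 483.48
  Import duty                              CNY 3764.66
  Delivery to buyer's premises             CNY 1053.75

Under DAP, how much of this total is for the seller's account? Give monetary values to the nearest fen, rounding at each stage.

DAP: the seller bears all costs to the named destination except import duty and clearance.
Seller's account: goods 165226.09 + freight 9564.58 + insurance 465.04 + destination terminal 771.94 + delivery 1053.75 = 177081.40
Buyer's account: brokerage 483.48 + duty 3764.66 = 4248.14

Seller's account: CNY 177081.40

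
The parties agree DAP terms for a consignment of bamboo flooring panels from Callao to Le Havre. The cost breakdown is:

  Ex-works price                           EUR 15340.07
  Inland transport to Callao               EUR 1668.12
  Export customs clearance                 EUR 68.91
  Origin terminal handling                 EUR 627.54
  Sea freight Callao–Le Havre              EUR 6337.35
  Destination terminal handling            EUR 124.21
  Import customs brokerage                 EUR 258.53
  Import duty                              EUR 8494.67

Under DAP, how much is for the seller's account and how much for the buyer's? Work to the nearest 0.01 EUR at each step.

DAP: the seller bears all costs to the named destination except import duty and clearance.
Seller's account: goods 15340.07 + inland to port 1668.12 + export clearance 68.91 + origin terminal 627.54 + freight 6337.35 + destination terminal 124.21 = 24166.20
Buyer's account: brokerage 258.53 + duty 8494.67 = 8753.20

Seller: EUR 24166.20; buyer: EUR 8753.20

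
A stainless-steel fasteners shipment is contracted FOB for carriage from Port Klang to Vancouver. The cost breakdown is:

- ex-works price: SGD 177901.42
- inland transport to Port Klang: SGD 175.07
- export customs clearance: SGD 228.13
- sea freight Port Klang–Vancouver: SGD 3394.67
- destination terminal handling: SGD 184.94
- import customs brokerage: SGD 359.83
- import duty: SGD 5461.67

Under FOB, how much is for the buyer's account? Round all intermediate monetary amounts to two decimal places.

FOB: the seller bears costs until goods are on board at the origin port; the buyer bears freight, insurance and all costs thereafter.
Seller's account: goods 177901.42 + inland to port 175.07 + export clearance 228.13 = 178304.62
Buyer's account: freight 3394.67 + destination terminal 184.94 + brokerage 359.83 + duty 5461.67 = 9401.11

Buyer's account: SGD 9401.11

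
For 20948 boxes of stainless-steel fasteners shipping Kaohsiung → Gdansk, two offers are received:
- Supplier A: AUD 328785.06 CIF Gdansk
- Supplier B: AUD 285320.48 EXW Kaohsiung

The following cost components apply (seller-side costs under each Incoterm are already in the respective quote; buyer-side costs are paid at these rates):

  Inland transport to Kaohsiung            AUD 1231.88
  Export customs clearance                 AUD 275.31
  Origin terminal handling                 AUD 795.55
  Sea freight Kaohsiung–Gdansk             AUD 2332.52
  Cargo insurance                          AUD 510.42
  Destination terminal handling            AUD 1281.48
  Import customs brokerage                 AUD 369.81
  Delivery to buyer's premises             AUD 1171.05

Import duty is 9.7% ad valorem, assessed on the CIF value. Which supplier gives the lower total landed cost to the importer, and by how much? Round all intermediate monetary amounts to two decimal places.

Supplier B is cheaper by AUD 42035.83

Supplier A (CIF):
The CIF price already equals the CIF value: 328785.06
Import duty = 328785.06 × 9.7% = 31892.15
Buyer bears (A): 1281.48 + 369.81 + 1171.05 = 2822.34
Landed cost (A) = invoice 328785.06 + 2822.34 + duty 31892.15 = 363499.55
Supplier B (EXW):
CIF value = EXW price + inland to port + export clearance + origin terminal + freight + insurance = 285320.48 + 1231.88 + 275.31 + 795.55 + 2332.52 + 510.42 = 290466.16
Import duty = 290466.16 × 9.7% = 28175.22
Buyer bears (B): 1231.88 + 275.31 + 795.55 + 2332.52 + 510.42 + 1281.48 + 369.81 + 1171.05 = 7968.02
Landed cost (B) = invoice 285320.48 + 7968.02 + duty 28175.22 = 321463.72
Difference = |363499.55 − 321463.72| = 42035.83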